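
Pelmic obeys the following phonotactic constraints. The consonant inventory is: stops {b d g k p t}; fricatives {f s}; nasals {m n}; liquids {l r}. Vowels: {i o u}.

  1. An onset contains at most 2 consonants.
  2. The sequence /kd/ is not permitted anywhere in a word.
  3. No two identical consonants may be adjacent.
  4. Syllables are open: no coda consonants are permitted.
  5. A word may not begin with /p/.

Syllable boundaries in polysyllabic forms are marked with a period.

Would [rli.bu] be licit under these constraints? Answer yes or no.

[rli.bu] — σ1 onset /rl/ (2C), coda /∅/ ok; σ2 onset /b/, coda /∅/ ok → licit

yes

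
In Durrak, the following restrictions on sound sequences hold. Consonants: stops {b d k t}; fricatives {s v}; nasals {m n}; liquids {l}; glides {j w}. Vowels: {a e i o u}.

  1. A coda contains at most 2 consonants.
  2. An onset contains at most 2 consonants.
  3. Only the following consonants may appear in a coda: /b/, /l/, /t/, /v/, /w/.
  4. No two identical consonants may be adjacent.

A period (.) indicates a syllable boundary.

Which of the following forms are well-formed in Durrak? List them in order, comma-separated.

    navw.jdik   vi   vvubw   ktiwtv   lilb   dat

vi, lilb, dat

navw.jdik — violates constraint 3: syllable 2 coda contains /k/, which is not a licensed coda consonant → ill-formed
vi — σ1 onset /v/, coda /∅/ ok → well-formed
vvubw — violates constraint 4: adjacent identical consonants /vv/ → ill-formed
ktiwtv — violates constraint 1: syllable 1 coda /wtv/ has 3 consonants (> 2) → ill-formed
lilb — σ1 onset /l/, coda /lb/ (2C) ok → well-formed
dat — σ1 onset /d/, coda /t/ ok → well-formed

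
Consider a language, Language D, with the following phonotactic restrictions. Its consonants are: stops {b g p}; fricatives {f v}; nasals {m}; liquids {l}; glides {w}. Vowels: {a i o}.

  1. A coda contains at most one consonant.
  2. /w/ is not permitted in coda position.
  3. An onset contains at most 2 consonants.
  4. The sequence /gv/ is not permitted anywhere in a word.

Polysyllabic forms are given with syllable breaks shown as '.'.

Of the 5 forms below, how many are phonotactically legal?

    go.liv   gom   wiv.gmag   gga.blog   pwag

5

go.liv — σ1 onset /g/, coda /∅/ ok; σ2 onset /l/, coda /v/ ok → phonotactically legal
gom — σ1 onset /g/, coda /m/ ok → phonotactically legal
wiv.gmag — σ1 onset /w/, coda /v/ ok; σ2 onset /gm/ (2C), coda /g/ ok → phonotactically legal
gga.blog — σ1 onset /gg/ (2C), coda /∅/ ok; σ2 onset /bl/ (2C), coda /g/ ok → phonotactically legal
pwag — σ1 onset /pw/ (2C), coda /g/ ok → phonotactically legal
Phonotactically legal: go.liv, gom, wiv.gmag, gga.blog, pwag → 5.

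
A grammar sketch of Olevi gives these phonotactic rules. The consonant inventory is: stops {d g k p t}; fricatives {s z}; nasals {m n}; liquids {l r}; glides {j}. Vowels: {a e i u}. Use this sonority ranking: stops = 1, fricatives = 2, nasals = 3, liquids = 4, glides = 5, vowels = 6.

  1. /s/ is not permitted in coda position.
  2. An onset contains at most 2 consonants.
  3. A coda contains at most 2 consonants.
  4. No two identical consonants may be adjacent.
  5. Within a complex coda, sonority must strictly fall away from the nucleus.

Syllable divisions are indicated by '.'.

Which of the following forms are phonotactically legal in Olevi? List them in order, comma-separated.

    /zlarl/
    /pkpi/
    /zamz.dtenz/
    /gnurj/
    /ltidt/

/zlarl/ — violates constraint 5: syllable 1 coda /rl/: /r/ (liquid, 4) → /l/ (liquid, 4) does not fall → phonotactically illegal
/pkpi/ — violates constraint 2: syllable 1 onset /pkp/ has 3 consonants (> 2) → phonotactically illegal
/zamz.dtenz/ — σ1 onset /z/, coda /mz/ (3→2 falls) ok; σ2 onset /dt/ (2C), coda /nz/ (3→2 falls) ok → phonotactically legal
/gnurj/ — violates constraint 5: syllable 1 coda /rj/: /r/ (liquid, 4) → /j/ (glide, 5) does not fall → phonotactically illegal
/ltidt/ — violates constraint 5: syllable 1 coda /dt/: /d/ (stop, 1) → /t/ (stop, 1) does not fall → phonotactically illegal

/zamz.dtenz/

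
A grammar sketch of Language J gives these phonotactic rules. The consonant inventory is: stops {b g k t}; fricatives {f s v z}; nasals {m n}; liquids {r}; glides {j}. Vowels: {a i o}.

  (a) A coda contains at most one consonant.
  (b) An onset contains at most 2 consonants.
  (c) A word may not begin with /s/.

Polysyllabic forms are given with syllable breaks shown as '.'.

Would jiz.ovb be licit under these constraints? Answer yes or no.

jiz.ovb — violates constraint (a): syllable 2 coda /vb/ has 2 consonants (> 1) → illicit

no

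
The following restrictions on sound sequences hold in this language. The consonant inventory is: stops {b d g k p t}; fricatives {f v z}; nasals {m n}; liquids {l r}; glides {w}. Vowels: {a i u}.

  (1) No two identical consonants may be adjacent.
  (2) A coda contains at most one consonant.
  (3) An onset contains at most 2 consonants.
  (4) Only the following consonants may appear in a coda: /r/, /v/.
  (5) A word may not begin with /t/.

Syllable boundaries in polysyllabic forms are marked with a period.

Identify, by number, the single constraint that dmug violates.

4

dmug: syllable 1 coda contains /g/, which is not a licensed coda consonant.
This is a violation of constraint 4: "Only the following consonants may appear in a coda: /r/, /v/."
The remaining constraints (1, 2, 3, 5) are satisfied.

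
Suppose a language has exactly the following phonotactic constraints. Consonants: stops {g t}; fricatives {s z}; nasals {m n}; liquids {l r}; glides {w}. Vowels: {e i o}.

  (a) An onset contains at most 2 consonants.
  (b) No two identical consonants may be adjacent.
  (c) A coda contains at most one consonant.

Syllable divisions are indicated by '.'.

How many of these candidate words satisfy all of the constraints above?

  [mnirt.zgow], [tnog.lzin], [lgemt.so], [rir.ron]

1

[mnirt.zgow] — violates constraint (c): syllable 1 coda /rt/ has 2 consonants (> 1) → phonotactically illegal
[tnog.lzin] — σ1 onset /tn/ (2C), coda /g/ ok; σ2 onset /lz/ (2C), coda /n/ ok → phonotactically legal
[lgemt.so] — violates constraint (c): syllable 1 coda /mt/ has 2 consonants (> 1) → phonotactically illegal
[rir.ron] — violates constraint (b): adjacent identical consonants /rr/ → phonotactically illegal
Phonotactically legal: [tnog.lzin] → 1.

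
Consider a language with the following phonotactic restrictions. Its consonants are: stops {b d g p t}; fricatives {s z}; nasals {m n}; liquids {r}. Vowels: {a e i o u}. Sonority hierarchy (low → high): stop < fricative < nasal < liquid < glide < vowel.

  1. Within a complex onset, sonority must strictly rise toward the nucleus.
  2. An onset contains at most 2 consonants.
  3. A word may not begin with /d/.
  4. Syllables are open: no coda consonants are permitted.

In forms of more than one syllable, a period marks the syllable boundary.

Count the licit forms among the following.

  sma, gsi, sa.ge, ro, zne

5

sma — σ1 onset /sm/ (2→3 rises), coda /∅/ ok → licit
gsi — σ1 onset /gs/ (1→2 rises), coda /∅/ ok → licit
sa.ge — σ1 onset /s/, coda /∅/ ok; σ2 onset /g/, coda /∅/ ok → licit
ro — σ1 onset /r/, coda /∅/ ok → licit
zne — σ1 onset /zn/ (2→3 rises), coda /∅/ ok → licit
Licit: sma, gsi, sa.ge, ro, zne → 5.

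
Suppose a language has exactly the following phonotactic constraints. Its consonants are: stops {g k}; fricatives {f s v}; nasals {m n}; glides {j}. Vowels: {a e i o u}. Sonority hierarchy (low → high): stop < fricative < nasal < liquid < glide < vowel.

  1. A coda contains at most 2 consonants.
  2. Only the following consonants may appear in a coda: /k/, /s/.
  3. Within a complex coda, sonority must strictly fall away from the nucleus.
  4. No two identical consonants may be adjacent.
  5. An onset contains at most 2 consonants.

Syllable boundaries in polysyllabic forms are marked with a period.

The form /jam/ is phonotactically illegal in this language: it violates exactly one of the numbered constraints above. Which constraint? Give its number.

/jam/: syllable 1 coda contains /m/, which is not a licensed coda consonant.
This is a violation of constraint 2: "Only the following consonants may appear in a coda: /k/, /s/."
The remaining constraints (1, 3, 4, 5) are satisfied.

2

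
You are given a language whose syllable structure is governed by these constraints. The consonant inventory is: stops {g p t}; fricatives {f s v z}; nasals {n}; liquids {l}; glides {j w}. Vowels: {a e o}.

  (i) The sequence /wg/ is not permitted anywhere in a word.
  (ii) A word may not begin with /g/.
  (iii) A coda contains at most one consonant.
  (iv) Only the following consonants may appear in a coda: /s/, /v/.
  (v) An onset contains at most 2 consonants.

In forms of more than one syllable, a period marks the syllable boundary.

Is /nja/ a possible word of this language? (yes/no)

yes

/nja/ — σ1 onset /nj/ (2C), coda /∅/ ok → phonotactically legal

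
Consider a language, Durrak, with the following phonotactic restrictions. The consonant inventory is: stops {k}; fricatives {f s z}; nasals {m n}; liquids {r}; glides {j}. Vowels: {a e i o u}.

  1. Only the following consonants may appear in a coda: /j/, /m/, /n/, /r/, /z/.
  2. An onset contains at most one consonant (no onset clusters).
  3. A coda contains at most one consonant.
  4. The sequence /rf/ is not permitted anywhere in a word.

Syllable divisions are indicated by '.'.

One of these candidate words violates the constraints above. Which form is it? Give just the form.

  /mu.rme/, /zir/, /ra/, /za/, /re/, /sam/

/mu.rme/ — violates constraint 2: syllable 2 onset /rm/ has 2 consonants (> 1) → illicit
/zir/ — σ1 onset /z/, coda /r/ ok → licit
/ra/ — σ1 onset /r/, coda /∅/ ok → licit
/za/ — σ1 onset /z/, coda /∅/ ok → licit
/re/ — σ1 onset /r/, coda /∅/ ok → licit
/sam/ — σ1 onset /s/, coda /m/ ok → licit

/mu.rme/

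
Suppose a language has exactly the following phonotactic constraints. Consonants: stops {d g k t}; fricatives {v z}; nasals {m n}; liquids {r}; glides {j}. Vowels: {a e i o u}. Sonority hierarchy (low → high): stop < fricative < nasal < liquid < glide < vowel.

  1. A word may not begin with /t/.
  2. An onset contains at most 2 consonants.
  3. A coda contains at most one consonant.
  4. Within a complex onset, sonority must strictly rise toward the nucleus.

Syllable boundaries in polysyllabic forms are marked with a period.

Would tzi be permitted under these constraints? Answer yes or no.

no

tzi — violates constraint 1: word begins with /t/ → not permitted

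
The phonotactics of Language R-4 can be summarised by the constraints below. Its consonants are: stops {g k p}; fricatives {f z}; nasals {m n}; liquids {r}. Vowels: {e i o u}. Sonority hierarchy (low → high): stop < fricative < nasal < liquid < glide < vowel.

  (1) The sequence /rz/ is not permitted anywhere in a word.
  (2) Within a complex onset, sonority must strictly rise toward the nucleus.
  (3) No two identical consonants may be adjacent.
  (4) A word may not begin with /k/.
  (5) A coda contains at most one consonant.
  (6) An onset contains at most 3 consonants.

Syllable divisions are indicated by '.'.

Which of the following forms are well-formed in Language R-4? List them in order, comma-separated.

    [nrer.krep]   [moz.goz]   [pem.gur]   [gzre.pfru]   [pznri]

[nrer.krep], [moz.goz], [pem.gur], [gzre.pfru]

[nrer.krep] — σ1 onset /nr/ (3→4 rises), coda /r/ ok; σ2 onset /kr/ (1→4 rises), coda /p/ ok → well-formed
[moz.goz] — σ1 onset /m/, coda /z/ ok; σ2 onset /g/, coda /z/ ok → well-formed
[pem.gur] — σ1 onset /p/, coda /m/ ok; σ2 onset /g/, coda /r/ ok → well-formed
[gzre.pfru] — σ1 onset /gzr/ (1→2→4 rises), coda /∅/ ok; σ2 onset /pfr/ (1→2→4 rises), coda /∅/ ok → well-formed
[pznri] — violates constraint 6: syllable 1 onset /pznr/ has 4 consonants (> 3) → ill-formed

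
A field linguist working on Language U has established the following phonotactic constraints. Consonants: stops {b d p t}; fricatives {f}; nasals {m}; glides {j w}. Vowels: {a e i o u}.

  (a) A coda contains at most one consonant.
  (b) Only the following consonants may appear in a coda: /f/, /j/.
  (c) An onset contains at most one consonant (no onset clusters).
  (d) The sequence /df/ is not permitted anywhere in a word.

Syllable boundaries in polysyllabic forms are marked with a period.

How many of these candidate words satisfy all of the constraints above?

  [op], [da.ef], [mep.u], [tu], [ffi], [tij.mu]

3

[op] — violates constraint (b): syllable 1 coda contains /p/, which is not a licensed coda consonant → phonotactically illegal
[da.ef] — σ1 onset /d/, coda /∅/ ok; σ2 onset /∅/, coda /f/ ok → phonotactically legal
[mep.u] — violates constraint (b): syllable 1 coda contains /p/, which is not a licensed coda consonant → phonotactically illegal
[tu] — σ1 onset /t/, coda /∅/ ok → phonotactically legal
[ffi] — violates constraint (c): syllable 1 onset /ff/ has 2 consonants (> 1) → phonotactically illegal
[tij.mu] — σ1 onset /t/, coda /j/ ok; σ2 onset /m/, coda /∅/ ok → phonotactically legal
Phonotactically legal: [da.ef], [tu], [tij.mu] → 3.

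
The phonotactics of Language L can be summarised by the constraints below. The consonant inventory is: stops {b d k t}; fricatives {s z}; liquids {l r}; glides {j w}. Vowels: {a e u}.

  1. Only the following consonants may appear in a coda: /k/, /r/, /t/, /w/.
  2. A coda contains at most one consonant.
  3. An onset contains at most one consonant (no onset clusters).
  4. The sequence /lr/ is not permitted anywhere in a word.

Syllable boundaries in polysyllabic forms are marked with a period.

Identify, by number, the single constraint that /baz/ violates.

1

/baz/: syllable 1 coda contains /z/, which is not a licensed coda consonant.
This is a violation of constraint 1: "Only the following consonants may appear in a coda: /k/, /r/, /t/, /w/."
The remaining constraints (2, 3, 4) are satisfied.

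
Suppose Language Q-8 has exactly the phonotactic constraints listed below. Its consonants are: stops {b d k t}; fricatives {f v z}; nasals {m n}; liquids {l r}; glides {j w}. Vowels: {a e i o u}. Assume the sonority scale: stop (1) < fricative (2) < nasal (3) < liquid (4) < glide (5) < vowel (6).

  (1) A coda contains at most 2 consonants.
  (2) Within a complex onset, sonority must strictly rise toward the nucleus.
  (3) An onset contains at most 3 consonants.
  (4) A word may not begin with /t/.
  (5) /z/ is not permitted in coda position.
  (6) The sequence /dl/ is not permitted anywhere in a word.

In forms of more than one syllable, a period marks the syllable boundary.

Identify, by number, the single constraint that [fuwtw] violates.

1

[fuwtw]: syllable 1 coda /wtw/ has 3 consonants (> 2).
This is a violation of constraint 1: "A coda contains at most 2 consonants."
The remaining constraints (2, 3, 4, 5, 6) are satisfied.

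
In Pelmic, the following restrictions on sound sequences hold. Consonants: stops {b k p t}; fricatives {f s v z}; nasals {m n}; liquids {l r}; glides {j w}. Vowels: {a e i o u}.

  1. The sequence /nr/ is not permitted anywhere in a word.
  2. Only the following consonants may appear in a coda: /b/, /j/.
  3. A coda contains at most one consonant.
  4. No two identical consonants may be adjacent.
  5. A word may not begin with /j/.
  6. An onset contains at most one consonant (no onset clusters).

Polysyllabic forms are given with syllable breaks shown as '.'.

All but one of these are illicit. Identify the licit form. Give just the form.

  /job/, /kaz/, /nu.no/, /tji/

/nu.no/

/job/ — violates constraint 5: word begins with /j/ → illicit
/kaz/ — violates constraint 2: syllable 1 coda contains /z/, which is not a licensed coda consonant → illicit
/nu.no/ — σ1 onset /n/, coda /∅/ ok; σ2 onset /n/, coda /∅/ ok → licit
/tji/ — violates constraint 6: syllable 1 onset /tj/ has 2 consonants (> 1) → illicit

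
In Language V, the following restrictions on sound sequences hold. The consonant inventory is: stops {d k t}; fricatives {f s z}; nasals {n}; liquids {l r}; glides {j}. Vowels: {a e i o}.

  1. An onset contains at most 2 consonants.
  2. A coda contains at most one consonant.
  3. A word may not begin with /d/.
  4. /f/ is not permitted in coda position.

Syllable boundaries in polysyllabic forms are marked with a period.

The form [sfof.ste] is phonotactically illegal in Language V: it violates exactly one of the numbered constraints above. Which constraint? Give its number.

4

[sfof.ste]: syllable 1 coda contains /f/.
This is a violation of constraint 4: "/f/ is not permitted in coda position."
The remaining constraints (1, 2, 3) are satisfied.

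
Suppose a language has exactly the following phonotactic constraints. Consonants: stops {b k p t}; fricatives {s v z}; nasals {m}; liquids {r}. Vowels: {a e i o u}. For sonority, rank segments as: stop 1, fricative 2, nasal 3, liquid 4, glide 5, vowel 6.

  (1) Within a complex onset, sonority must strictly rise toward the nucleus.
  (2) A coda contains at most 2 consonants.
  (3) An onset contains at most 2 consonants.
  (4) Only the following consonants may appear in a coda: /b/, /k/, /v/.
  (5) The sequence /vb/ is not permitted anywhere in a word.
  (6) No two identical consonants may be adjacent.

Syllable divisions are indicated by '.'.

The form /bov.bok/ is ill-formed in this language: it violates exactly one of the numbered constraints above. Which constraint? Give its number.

5

/bov.bok/: contains banned sequence /vb/.
This is a violation of constraint 5: "The sequence /vb/ is not permitted anywhere in a word."
The remaining constraints (1, 2, 3, 4, 6) are satisfied.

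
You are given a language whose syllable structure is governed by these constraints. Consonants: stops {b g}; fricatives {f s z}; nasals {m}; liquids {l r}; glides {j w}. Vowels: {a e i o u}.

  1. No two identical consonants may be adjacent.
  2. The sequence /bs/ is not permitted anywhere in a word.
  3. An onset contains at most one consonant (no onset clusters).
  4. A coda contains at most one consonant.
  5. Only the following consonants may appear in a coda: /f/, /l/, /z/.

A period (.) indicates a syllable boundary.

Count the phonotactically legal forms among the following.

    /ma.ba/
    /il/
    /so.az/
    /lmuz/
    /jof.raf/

4

/ma.ba/ — σ1 onset /m/, coda /∅/ ok; σ2 onset /b/, coda /∅/ ok → phonotactically legal
/il/ — σ1 onset /∅/, coda /l/ ok → phonotactically legal
/so.az/ — σ1 onset /s/, coda /∅/ ok; σ2 onset /∅/, coda /z/ ok → phonotactically legal
/lmuz/ — violates constraint 3: syllable 1 onset /lm/ has 2 consonants (> 1) → phonotactically illegal
/jof.raf/ — σ1 onset /j/, coda /f/ ok; σ2 onset /r/, coda /f/ ok → phonotactically legal
Phonotactically legal: /ma.ba/, /il/, /so.az/, /jof.raf/ → 4.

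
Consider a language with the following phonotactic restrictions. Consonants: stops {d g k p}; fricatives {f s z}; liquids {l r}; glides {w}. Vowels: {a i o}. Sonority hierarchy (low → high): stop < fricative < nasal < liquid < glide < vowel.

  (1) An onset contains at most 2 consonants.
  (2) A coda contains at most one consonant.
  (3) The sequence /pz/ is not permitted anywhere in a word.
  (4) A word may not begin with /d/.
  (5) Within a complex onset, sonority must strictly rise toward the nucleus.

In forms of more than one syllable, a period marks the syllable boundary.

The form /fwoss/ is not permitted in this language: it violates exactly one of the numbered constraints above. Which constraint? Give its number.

2

/fwoss/: syllable 1 coda /ss/ has 2 consonants (> 1).
This is a violation of constraint 2: "A coda contains at most one consonant."
The remaining constraints (1, 3, 4, 5) are satisfied.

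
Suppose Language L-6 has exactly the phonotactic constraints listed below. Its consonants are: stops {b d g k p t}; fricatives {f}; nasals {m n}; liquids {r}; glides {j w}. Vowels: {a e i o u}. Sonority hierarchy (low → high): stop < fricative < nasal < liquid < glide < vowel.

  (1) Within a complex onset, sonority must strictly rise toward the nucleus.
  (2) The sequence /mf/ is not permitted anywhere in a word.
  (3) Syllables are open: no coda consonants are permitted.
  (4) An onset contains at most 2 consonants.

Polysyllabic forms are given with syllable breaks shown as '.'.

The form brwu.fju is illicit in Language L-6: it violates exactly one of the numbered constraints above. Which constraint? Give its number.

4

brwu.fju: syllable 1 onset /brw/ has 3 consonants (> 2).
This is a violation of constraint 4: "An onset contains at most 2 consonants."
The remaining constraints (1, 2, 3) are satisfied.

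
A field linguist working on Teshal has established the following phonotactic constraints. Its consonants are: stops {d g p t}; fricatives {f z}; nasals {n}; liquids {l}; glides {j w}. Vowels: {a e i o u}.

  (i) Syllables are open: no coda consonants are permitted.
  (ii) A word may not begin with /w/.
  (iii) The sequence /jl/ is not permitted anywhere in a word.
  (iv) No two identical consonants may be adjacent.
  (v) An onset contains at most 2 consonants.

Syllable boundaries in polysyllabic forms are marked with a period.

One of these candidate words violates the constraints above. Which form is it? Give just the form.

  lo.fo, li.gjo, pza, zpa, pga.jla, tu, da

lo.fo — σ1 onset /l/, coda /∅/ ok; σ2 onset /f/, coda /∅/ ok → licit
li.gjo — σ1 onset /l/, coda /∅/ ok; σ2 onset /gj/ (2C), coda /∅/ ok → licit
pza — σ1 onset /pz/ (2C), coda /∅/ ok → licit
zpa — σ1 onset /zp/ (2C), coda /∅/ ok → licit
pga.jla — violates constraint (iii): contains banned sequence /jl/ → illicit
tu — σ1 onset /t/, coda /∅/ ok → licit
da — σ1 onset /d/, coda /∅/ ok → licit

pga.jla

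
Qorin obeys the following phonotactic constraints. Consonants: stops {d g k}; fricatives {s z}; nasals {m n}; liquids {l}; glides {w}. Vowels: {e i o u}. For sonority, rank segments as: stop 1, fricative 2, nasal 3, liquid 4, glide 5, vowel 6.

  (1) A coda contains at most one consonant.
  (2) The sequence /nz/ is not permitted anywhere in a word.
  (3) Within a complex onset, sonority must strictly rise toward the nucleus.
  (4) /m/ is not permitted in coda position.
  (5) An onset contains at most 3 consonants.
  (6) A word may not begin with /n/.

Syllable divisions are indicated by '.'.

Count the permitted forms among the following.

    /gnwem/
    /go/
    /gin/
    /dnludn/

/gnwem/ — violates constraint 4: syllable 1 coda contains /m/ → not permitted
/go/ — σ1 onset /g/, coda /∅/ ok → permitted
/gin/ — σ1 onset /g/, coda /n/ ok → permitted
/dnludn/ — violates constraint 1: syllable 1 coda /dn/ has 2 consonants (> 1) → not permitted
Permitted: /go/, /gin/ → 2.

2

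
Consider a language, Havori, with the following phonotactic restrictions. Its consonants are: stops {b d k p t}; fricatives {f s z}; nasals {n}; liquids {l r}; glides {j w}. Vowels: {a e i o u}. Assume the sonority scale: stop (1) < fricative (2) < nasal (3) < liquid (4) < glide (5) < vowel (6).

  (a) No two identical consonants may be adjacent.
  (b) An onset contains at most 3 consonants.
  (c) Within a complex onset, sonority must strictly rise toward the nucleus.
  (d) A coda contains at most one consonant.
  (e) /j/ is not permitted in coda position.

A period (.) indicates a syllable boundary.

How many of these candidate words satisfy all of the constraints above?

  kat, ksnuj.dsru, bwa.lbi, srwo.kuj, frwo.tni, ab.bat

kat — σ1 onset /k/, coda /t/ ok → licit
ksnuj.dsru — violates constraint (e): syllable 1 coda contains /j/ → illicit
bwa.lbi — violates constraint (c): syllable 2 onset /lb/: /l/ (liquid, 4) → /b/ (stop, 1) does not rise → illicit
srwo.kuj — violates constraint (e): syllable 2 coda contains /j/ → illicit
frwo.tni — σ1 onset /frw/ (2→4→5 rises), coda /∅/ ok; σ2 onset /tn/ (1→3 rises), coda /∅/ ok → licit
ab.bat — violates constraint (a): adjacent identical consonants /bb/ → illicit
Licit: kat, frwo.tni → 2.

2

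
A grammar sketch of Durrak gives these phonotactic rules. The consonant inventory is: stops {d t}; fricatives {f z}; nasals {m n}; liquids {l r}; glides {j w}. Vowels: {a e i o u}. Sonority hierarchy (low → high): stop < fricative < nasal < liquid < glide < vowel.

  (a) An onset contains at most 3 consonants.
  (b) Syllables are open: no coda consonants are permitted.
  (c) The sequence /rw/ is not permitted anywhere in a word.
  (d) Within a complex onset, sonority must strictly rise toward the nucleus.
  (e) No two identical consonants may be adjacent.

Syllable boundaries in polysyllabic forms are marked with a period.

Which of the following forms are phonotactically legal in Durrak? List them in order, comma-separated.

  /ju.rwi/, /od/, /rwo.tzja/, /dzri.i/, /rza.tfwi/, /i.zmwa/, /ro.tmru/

/dzri.i/, /i.zmwa/, /ro.tmru/

/ju.rwi/ — violates constraint (c): contains banned sequence /rw/ → phonotactically illegal
/od/ — violates constraint (b): syllable 1 coda /d/ has 1 consonant (> 0) → phonotactically illegal
/rwo.tzja/ — violates constraint (c): contains banned sequence /rw/ → phonotactically illegal
/dzri.i/ — σ1 onset /dzr/ (1→2→4 rises), coda /∅/ ok; σ2 onset /∅/, coda /∅/ ok → phonotactically legal
/rza.tfwi/ — violates constraint (d): syllable 1 onset /rz/: /r/ (liquid, 4) → /z/ (fricative, 2) does not rise → phonotactically illegal
/i.zmwa/ — σ1 onset /∅/, coda /∅/ ok; σ2 onset /zmw/ (2→3→5 rises), coda /∅/ ok → phonotactically legal
/ro.tmru/ — σ1 onset /r/, coda /∅/ ok; σ2 onset /tmr/ (1→3→4 rises), coda /∅/ ok → phonotactically legal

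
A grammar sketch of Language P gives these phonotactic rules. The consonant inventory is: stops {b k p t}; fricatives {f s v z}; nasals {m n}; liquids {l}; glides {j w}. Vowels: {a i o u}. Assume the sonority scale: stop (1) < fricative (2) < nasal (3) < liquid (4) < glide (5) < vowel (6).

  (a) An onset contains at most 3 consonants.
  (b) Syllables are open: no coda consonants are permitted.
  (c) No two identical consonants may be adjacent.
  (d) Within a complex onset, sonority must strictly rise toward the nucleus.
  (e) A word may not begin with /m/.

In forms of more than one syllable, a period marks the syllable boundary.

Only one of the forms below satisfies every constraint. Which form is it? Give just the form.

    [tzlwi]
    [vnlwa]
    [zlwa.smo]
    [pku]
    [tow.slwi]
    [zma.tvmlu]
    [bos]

[zlwa.smo]

[tzlwi] — violates constraint (a): syllable 1 onset /tzlw/ has 4 consonants (> 3) → ill-formed
[vnlwa] — violates constraint (a): syllable 1 onset /vnlw/ has 4 consonants (> 3) → ill-formed
[zlwa.smo] — σ1 onset /zlw/ (2→4→5 rises), coda /∅/ ok; σ2 onset /sm/ (2→3 rises), coda /∅/ ok → well-formed
[pku] — violates constraint (d): syllable 1 onset /pk/: /p/ (stop, 1) → /k/ (stop, 1) does not rise → ill-formed
[tow.slwi] — violates constraint (b): syllable 1 coda /w/ has 1 consonant (> 0) → ill-formed
[zma.tvmlu] — violates constraint (a): syllable 2 onset /tvml/ has 4 consonants (> 3) → ill-formed
[bos] — violates constraint (b): syllable 1 coda /s/ has 1 consonant (> 0) → ill-formed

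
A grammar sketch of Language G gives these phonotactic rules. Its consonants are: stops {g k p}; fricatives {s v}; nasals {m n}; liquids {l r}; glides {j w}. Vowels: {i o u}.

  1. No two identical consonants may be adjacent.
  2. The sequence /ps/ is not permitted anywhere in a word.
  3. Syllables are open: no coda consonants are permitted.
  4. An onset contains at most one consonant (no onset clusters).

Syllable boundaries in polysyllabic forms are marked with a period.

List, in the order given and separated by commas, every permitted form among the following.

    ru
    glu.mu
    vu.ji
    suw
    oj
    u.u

ru, vu.ji, u.u

ru — σ1 onset /r/, coda /∅/ ok → permitted
glu.mu — violates constraint 4: syllable 1 onset /gl/ has 2 consonants (> 1) → not permitted
vu.ji — σ1 onset /v/, coda /∅/ ok; σ2 onset /j/, coda /∅/ ok → permitted
suw — violates constraint 3: syllable 1 coda /w/ has 1 consonant (> 0) → not permitted
oj — violates constraint 3: syllable 1 coda /j/ has 1 consonant (> 0) → not permitted
u.u — σ1 onset /∅/, coda /∅/ ok; σ2 onset /∅/, coda /∅/ ok → permitted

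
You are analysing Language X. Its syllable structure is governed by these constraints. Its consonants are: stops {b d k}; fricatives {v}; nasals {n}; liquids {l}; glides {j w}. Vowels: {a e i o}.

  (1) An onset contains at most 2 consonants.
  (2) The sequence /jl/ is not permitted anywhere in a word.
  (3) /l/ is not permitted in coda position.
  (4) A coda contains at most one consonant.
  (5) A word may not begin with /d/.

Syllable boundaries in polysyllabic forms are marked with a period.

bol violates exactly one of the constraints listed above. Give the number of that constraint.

3

bol: syllable 1 coda contains /l/.
This is a violation of constraint 3: "/l/ is not permitted in coda position."
The remaining constraints (1, 2, 4, 5) are satisfied.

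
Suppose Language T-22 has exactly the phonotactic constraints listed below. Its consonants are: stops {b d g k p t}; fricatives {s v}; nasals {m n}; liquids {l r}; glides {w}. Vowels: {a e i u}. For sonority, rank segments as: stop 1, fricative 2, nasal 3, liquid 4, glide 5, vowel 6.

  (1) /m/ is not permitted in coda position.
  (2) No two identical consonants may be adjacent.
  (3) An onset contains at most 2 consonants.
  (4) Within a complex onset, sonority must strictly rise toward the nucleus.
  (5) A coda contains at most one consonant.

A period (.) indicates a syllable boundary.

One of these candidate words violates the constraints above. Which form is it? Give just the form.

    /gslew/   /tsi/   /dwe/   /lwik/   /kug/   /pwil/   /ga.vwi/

/gslew/

/gslew/ — violates constraint 3: syllable 1 onset /gsl/ has 3 consonants (> 2) → illicit
/tsi/ — σ1 onset /ts/ (1→2 rises), coda /∅/ ok → licit
/dwe/ — σ1 onset /dw/ (1→5 rises), coda /∅/ ok → licit
/lwik/ — σ1 onset /lw/ (4→5 rises), coda /k/ ok → licit
/kug/ — σ1 onset /k/, coda /g/ ok → licit
/pwil/ — σ1 onset /pw/ (1→5 rises), coda /l/ ok → licit
/ga.vwi/ — σ1 onset /g/, coda /∅/ ok; σ2 onset /vw/ (2→5 rises), coda /∅/ ok → licit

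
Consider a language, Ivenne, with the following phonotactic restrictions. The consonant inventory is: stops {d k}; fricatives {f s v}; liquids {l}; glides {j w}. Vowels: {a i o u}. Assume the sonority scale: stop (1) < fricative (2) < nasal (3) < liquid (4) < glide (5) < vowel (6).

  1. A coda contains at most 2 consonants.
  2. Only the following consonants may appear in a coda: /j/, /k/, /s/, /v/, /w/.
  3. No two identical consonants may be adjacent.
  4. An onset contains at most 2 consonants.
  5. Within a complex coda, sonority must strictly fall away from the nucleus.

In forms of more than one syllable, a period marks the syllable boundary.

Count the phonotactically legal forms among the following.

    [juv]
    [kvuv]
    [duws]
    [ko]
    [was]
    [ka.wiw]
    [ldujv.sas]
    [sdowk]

[juv] — σ1 onset /j/, coda /v/ ok → phonotactically legal
[kvuv] — σ1 onset /kv/ (2C), coda /v/ ok → phonotactically legal
[duws] — σ1 onset /d/, coda /ws/ (5→2 falls) ok → phonotactically legal
[ko] — σ1 onset /k/, coda /∅/ ok → phonotactically legal
[was] — σ1 onset /w/, coda /s/ ok → phonotactically legal
[ka.wiw] — σ1 onset /k/, coda /∅/ ok; σ2 onset /w/, coda /w/ ok → phonotactically legal
[ldujv.sas] — σ1 onset /ld/ (2C), coda /jv/ (5→2 falls) ok; σ2 onset /s/, coda /s/ ok → phonotactically legal
[sdowk] — σ1 onset /sd/ (2C), coda /wk/ (5→1 falls) ok → phonotactically legal
Phonotactically legal: [juv], [kvuv], [duws], [ko], [was], [ka.wiw], [ldujv.sas], [sdowk] → 8.

8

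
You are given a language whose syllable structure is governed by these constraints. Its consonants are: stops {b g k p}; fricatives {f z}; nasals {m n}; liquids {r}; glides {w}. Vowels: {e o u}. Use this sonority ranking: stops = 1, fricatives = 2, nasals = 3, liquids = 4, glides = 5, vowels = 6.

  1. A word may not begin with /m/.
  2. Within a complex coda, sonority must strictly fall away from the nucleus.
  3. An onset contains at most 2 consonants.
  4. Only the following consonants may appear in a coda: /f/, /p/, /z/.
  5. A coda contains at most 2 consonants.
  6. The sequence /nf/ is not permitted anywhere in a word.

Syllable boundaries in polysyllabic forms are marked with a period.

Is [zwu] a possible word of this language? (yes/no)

yes

[zwu] — σ1 onset /zw/ (2C), coda /∅/ ok → phonotactically legal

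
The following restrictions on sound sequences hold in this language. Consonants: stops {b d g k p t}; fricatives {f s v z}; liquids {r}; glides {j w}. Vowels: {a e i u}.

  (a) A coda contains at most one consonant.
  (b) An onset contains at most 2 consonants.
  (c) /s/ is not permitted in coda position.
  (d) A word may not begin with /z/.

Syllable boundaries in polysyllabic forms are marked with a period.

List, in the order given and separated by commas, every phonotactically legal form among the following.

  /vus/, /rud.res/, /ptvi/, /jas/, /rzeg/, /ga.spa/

/vus/ — violates constraint (c): syllable 1 coda contains /s/ → phonotactically illegal
/rud.res/ — violates constraint (c): syllable 2 coda contains /s/ → phonotactically illegal
/ptvi/ — violates constraint (b): syllable 1 onset /ptv/ has 3 consonants (> 2) → phonotactically illegal
/jas/ — violates constraint (c): syllable 1 coda contains /s/ → phonotactically illegal
/rzeg/ — σ1 onset /rz/ (2C), coda /g/ ok → phonotactically legal
/ga.spa/ — σ1 onset /g/, coda /∅/ ok; σ2 onset /sp/ (2C), coda /∅/ ok → phonotactically legal

/rzeg/, /ga.spa/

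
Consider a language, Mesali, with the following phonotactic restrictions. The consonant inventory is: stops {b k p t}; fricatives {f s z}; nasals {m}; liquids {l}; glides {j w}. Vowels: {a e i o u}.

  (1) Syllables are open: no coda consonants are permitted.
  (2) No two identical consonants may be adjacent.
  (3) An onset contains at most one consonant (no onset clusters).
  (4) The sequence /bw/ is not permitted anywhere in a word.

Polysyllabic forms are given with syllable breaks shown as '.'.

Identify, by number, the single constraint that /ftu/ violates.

3

/ftu/: syllable 1 onset /ft/ has 2 consonants (> 1).
This is a violation of constraint 3: "An onset contains at most one consonant (no onset clusters)."
The remaining constraints (1, 2, 4) are satisfied.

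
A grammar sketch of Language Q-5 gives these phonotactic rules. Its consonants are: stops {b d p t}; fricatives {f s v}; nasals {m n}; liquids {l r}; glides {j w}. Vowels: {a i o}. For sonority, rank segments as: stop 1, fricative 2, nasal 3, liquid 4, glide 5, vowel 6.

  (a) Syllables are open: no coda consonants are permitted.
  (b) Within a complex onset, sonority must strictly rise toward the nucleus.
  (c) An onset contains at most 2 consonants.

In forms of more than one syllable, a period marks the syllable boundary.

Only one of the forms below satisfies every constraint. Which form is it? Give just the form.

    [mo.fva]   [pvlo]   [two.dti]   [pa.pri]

[pa.pri]

[mo.fva] — violates constraint (b): syllable 2 onset /fv/: /f/ (fricative, 2) → /v/ (fricative, 2) does not rise → not permitted
[pvlo] — violates constraint (c): syllable 1 onset /pvl/ has 3 consonants (> 2) → not permitted
[two.dti] — violates constraint (b): syllable 2 onset /dt/: /d/ (stop, 1) → /t/ (stop, 1) does not rise → not permitted
[pa.pri] — σ1 onset /p/, coda /∅/ ok; σ2 onset /pr/ (1→4 rises), coda /∅/ ok → permitted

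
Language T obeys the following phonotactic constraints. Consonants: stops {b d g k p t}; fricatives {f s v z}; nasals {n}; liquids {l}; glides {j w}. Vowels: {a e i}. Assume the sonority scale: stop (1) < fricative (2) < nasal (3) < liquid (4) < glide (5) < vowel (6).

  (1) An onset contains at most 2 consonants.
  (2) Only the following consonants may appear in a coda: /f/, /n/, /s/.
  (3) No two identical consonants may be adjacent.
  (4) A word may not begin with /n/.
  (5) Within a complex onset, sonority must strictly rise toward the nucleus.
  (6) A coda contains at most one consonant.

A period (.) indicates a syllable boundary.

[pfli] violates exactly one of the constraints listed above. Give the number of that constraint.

[pfli]: syllable 1 onset /pfl/ has 3 consonants (> 2).
This is a violation of constraint 1: "An onset contains at most 2 consonants."
The remaining constraints (2, 3, 4, 5, 6) are satisfied.

1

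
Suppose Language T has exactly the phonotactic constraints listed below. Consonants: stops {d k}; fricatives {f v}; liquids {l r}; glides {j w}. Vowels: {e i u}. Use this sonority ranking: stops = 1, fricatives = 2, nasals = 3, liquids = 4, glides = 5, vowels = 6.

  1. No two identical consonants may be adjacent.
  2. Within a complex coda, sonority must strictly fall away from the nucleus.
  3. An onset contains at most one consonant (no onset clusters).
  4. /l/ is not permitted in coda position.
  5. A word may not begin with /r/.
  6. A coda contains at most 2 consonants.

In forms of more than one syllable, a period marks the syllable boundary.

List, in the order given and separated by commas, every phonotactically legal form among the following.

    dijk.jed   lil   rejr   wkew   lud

dijk.jed, lud

dijk.jed — σ1 onset /d/, coda /jk/ (5→1 falls) ok; σ2 onset /j/, coda /d/ ok → phonotactically legal
lil — violates constraint 4: syllable 1 coda contains /l/ → phonotactically illegal
rejr — violates constraint 5: word begins with /r/ → phonotactically illegal
wkew — violates constraint 3: syllable 1 onset /wk/ has 2 consonants (> 1) → phonotactically illegal
lud — σ1 onset /l/, coda /d/ ok → phonotactically legal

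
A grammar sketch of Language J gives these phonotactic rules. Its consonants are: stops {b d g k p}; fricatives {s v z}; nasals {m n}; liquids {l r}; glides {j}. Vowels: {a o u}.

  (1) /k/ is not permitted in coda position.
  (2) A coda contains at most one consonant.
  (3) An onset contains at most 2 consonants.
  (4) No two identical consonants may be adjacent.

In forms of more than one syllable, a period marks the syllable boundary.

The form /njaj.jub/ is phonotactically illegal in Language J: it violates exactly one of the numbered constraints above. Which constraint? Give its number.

4

/njaj.jub/: adjacent identical consonants /jj/.
This is a violation of constraint 4: "No two identical consonants may be adjacent."
The remaining constraints (1, 2, 3) are satisfied.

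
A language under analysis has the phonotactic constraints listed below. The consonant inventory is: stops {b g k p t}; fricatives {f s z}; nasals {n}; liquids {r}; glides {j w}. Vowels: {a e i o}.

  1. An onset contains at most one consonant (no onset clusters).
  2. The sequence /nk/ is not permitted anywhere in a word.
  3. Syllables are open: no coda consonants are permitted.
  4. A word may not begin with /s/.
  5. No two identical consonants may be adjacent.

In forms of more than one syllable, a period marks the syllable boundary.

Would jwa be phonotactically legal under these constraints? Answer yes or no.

no

jwa — violates constraint 1: syllable 1 onset /jw/ has 2 consonants (> 1) → phonotactically illegal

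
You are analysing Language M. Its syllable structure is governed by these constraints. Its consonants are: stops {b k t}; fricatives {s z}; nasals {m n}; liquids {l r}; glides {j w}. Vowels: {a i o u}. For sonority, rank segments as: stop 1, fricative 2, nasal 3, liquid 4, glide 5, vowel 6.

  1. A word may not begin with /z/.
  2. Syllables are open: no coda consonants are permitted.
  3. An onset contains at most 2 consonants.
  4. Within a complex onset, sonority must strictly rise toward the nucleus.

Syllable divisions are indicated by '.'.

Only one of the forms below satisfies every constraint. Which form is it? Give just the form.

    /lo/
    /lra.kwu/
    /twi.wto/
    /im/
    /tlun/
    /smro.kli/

/lo/ — σ1 onset /l/, coda /∅/ ok → well-formed
/lra.kwu/ — violates constraint 4: syllable 1 onset /lr/: /l/ (liquid, 4) → /r/ (liquid, 4) does not rise → ill-formed
/twi.wto/ — violates constraint 4: syllable 2 onset /wt/: /w/ (glide, 5) → /t/ (stop, 1) does not rise → ill-formed
/im/ — violates constraint 2: syllable 1 coda /m/ has 1 consonant (> 0) → ill-formed
/tlun/ — violates constraint 2: syllable 1 coda /n/ has 1 consonant (> 0) → ill-formed
/smro.kli/ — violates constraint 3: syllable 1 onset /smr/ has 3 consonants (> 2) → ill-formed

/lo/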